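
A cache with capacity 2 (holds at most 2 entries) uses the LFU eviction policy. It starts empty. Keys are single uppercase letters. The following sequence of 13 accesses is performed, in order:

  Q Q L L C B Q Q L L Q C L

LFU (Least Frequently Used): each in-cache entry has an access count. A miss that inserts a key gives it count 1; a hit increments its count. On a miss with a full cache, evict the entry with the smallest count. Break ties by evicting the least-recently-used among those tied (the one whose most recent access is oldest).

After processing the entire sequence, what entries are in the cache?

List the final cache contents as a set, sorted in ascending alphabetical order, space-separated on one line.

Answer: C L

Derivation:
LFU simulation (capacity=2):
  1. access Q: MISS. Cache: [Q(c=1)]
  2. access Q: HIT, count now 2. Cache: [Q(c=2)]
  3. access L: MISS. Cache: [L(c=1) Q(c=2)]
  4. access L: HIT, count now 2. Cache: [Q(c=2) L(c=2)]
  5. access C: MISS, evict Q(c=2). Cache: [C(c=1) L(c=2)]
  6. access B: MISS, evict C(c=1). Cache: [B(c=1) L(c=2)]
  7. access Q: MISS, evict B(c=1). Cache: [Q(c=1) L(c=2)]
  8. access Q: HIT, count now 2. Cache: [L(c=2) Q(c=2)]
  9. access L: HIT, count now 3. Cache: [Q(c=2) L(c=3)]
  10. access L: HIT, count now 4. Cache: [Q(c=2) L(c=4)]
  11. access Q: HIT, count now 3. Cache: [Q(c=3) L(c=4)]
  12. access C: MISS, evict Q(c=3). Cache: [C(c=1) L(c=4)]
  13. access L: HIT, count now 5. Cache: [C(c=1) L(c=5)]
Total: 7 hits, 6 misses, 4 evictions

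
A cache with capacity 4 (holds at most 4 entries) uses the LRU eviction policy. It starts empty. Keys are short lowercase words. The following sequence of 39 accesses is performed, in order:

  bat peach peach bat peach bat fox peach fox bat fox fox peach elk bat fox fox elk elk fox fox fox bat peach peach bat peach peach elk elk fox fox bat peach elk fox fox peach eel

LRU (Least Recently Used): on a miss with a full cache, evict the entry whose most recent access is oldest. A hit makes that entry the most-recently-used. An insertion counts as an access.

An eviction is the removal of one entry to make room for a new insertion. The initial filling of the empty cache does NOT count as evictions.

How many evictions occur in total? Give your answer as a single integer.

Answer: 1

Derivation:
LRU simulation (capacity=4):
  1. access bat: MISS. Cache (LRU->MRU): [bat]
  2. access peach: MISS. Cache (LRU->MRU): [bat peach]
  3. access peach: HIT. Cache (LRU->MRU): [bat peach]
  4. access bat: HIT. Cache (LRU->MRU): [peach bat]
  5. access peach: HIT. Cache (LRU->MRU): [bat peach]
  6. access bat: HIT. Cache (LRU->MRU): [peach bat]
  7. access fox: MISS. Cache (LRU->MRU): [peach bat fox]
  8. access peach: HIT. Cache (LRU->MRU): [bat fox peach]
  9. access fox: HIT. Cache (LRU->MRU): [bat peach fox]
  10. access bat: HIT. Cache (LRU->MRU): [peach fox bat]
  11. access fox: HIT. Cache (LRU->MRU): [peach bat fox]
  12. access fox: HIT. Cache (LRU->MRU): [peach bat fox]
  13. access peach: HIT. Cache (LRU->MRU): [bat fox peach]
  14. access elk: MISS. Cache (LRU->MRU): [bat fox peach elk]
  15. access bat: HIT. Cache (LRU->MRU): [fox peach elk bat]
  16. access fox: HIT. Cache (LRU->MRU): [peach elk bat fox]
  17. access fox: HIT. Cache (LRU->MRU): [peach elk bat fox]
  18. access elk: HIT. Cache (LRU->MRU): [peach bat fox elk]
  19. access elk: HIT. Cache (LRU->MRU): [peach bat fox elk]
  20. access fox: HIT. Cache (LRU->MRU): [peach bat elk fox]
  21. access fox: HIT. Cache (LRU->MRU): [peach bat elk fox]
  22. access fox: HIT. Cache (LRU->MRU): [peach bat elk fox]
  23. access bat: HIT. Cache (LRU->MRU): [peach elk fox bat]
  24. access peach: HIT. Cache (LRU->MRU): [elk fox bat peach]
  25. access peach: HIT. Cache (LRU->MRU): [elk fox bat peach]
  26. access bat: HIT. Cache (LRU->MRU): [elk fox peach bat]
  27. access peach: HIT. Cache (LRU->MRU): [elk fox bat peach]
  28. access peach: HIT. Cache (LRU->MRU): [elk fox bat peach]
  29. access elk: HIT. Cache (LRU->MRU): [fox bat peach elk]
  30. access elk: HIT. Cache (LRU->MRU): [fox bat peach elk]
  31. access fox: HIT. Cache (LRU->MRU): [bat peach elk fox]
  32. access fox: HIT. Cache (LRU->MRU): [bat peach elk fox]
  33. access bat: HIT. Cache (LRU->MRU): [peach elk fox bat]
  34. access peach: HIT. Cache (LRU->MRU): [elk fox bat peach]
  35. access elk: HIT. Cache (LRU->MRU): [fox bat peach elk]
  36. access fox: HIT. Cache (LRU->MRU): [bat peach elk fox]
  37. access fox: HIT. Cache (LRU->MRU): [bat peach elk fox]
  38. access peach: HIT. Cache (LRU->MRU): [bat elk fox peach]
  39. access eel: MISS, evict bat. Cache (LRU->MRU): [elk fox peach eel]
Total: 34 hits, 5 misses, 1 evictions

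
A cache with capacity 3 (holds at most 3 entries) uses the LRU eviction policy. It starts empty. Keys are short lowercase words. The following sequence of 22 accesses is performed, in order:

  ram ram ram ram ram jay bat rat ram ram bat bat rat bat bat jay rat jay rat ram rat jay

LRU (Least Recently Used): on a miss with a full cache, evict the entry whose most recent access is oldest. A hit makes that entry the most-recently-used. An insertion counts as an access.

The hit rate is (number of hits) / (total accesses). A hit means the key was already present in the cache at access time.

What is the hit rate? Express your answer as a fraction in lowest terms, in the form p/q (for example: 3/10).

Answer: 15/22

Derivation:
LRU simulation (capacity=3):
  1. access ram: MISS. Cache (LRU->MRU): [ram]
  2. access ram: HIT. Cache (LRU->MRU): [ram]
  3. access ram: HIT. Cache (LRU->MRU): [ram]
  4. access ram: HIT. Cache (LRU->MRU): [ram]
  5. access ram: HIT. Cache (LRU->MRU): [ram]
  6. access jay: MISS. Cache (LRU->MRU): [ram jay]
  7. access bat: MISS. Cache (LRU->MRU): [ram jay bat]
  8. access rat: MISS, evict ram. Cache (LRU->MRU): [jay bat rat]
  9. access ram: MISS, evict jay. Cache (LRU->MRU): [bat rat ram]
  10. access ram: HIT. Cache (LRU->MRU): [bat rat ram]
  11. access bat: HIT. Cache (LRU->MRU): [rat ram bat]
  12. access bat: HIT. Cache (LRU->MRU): [rat ram bat]
  13. access rat: HIT. Cache (LRU->MRU): [ram bat rat]
  14. access bat: HIT. Cache (LRU->MRU): [ram rat bat]
  15. access bat: HIT. Cache (LRU->MRU): [ram rat bat]
  16. access jay: MISS, evict ram. Cache (LRU->MRU): [rat bat jay]
  17. access rat: HIT. Cache (LRU->MRU): [bat jay rat]
  18. access jay: HIT. Cache (LRU->MRU): [bat rat jay]
  19. access rat: HIT. Cache (LRU->MRU): [bat jay rat]
  20. access ram: MISS, evict bat. Cache (LRU->MRU): [jay rat ram]
  21. access rat: HIT. Cache (LRU->MRU): [jay ram rat]
  22. access jay: HIT. Cache (LRU->MRU): [ram rat jay]
Total: 15 hits, 7 misses, 4 evictions

Hit rate = 15/22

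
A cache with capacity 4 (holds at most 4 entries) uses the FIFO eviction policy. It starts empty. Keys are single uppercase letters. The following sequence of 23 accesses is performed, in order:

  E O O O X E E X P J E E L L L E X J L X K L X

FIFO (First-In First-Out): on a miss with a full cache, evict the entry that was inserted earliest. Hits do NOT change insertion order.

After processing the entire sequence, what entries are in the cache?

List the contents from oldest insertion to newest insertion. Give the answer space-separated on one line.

FIFO simulation (capacity=4):
  1. access E: MISS. Cache (old->new): [E]
  2. access O: MISS. Cache (old->new): [E O]
  3. access O: HIT. Cache (old->new): [E O]
  4. access O: HIT. Cache (old->new): [E O]
  5. access X: MISS. Cache (old->new): [E O X]
  6. access E: HIT. Cache (old->new): [E O X]
  7. access E: HIT. Cache (old->new): [E O X]
  8. access X: HIT. Cache (old->new): [E O X]
  9. access P: MISS. Cache (old->new): [E O X P]
  10. access J: MISS, evict E. Cache (old->new): [O X P J]
  11. access E: MISS, evict O. Cache (old->new): [X P J E]
  12. access E: HIT. Cache (old->new): [X P J E]
  13. access L: MISS, evict X. Cache (old->new): [P J E L]
  14. access L: HIT. Cache (old->new): [P J E L]
  15. access L: HIT. Cache (old->new): [P J E L]
  16. access E: HIT. Cache (old->new): [P J E L]
  17. access X: MISS, evict P. Cache (old->new): [J E L X]
  18. access J: HIT. Cache (old->new): [J E L X]
  19. access L: HIT. Cache (old->new): [J E L X]
  20. access X: HIT. Cache (old->new): [J E L X]
  21. access K: MISS, evict J. Cache (old->new): [E L X K]
  22. access L: HIT. Cache (old->new): [E L X K]
  23. access X: HIT. Cache (old->new): [E L X K]
Total: 14 hits, 9 misses, 5 evictions

Answer: E L X K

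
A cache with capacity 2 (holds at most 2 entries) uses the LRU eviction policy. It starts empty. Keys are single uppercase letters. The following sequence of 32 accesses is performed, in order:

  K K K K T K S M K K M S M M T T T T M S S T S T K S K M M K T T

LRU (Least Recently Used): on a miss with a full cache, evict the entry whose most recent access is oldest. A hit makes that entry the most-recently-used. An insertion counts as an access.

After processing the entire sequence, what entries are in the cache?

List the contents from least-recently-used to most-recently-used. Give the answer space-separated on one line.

LRU simulation (capacity=2):
  1. access K: MISS. Cache (LRU->MRU): [K]
  2. access K: HIT. Cache (LRU->MRU): [K]
  3. access K: HIT. Cache (LRU->MRU): [K]
  4. access K: HIT. Cache (LRU->MRU): [K]
  5. access T: MISS. Cache (LRU->MRU): [K T]
  6. access K: HIT. Cache (LRU->MRU): [T K]
  7. access S: MISS, evict T. Cache (LRU->MRU): [K S]
  8. access M: MISS, evict K. Cache (LRU->MRU): [S M]
  9. access K: MISS, evict S. Cache (LRU->MRU): [M K]
  10. access K: HIT. Cache (LRU->MRU): [M K]
  11. access M: HIT. Cache (LRU->MRU): [K M]
  12. access S: MISS, evict K. Cache (LRU->MRU): [M S]
  13. access M: HIT. Cache (LRU->MRU): [S M]
  14. access M: HIT. Cache (LRU->MRU): [S M]
  15. access T: MISS, evict S. Cache (LRU->MRU): [M T]
  16. access T: HIT. Cache (LRU->MRU): [M T]
  17. access T: HIT. Cache (LRU->MRU): [M T]
  18. access T: HIT. Cache (LRU->MRU): [M T]
  19. access M: HIT. Cache (LRU->MRU): [T M]
  20. access S: MISS, evict T. Cache (LRU->MRU): [M S]
  21. access S: HIT. Cache (LRU->MRU): [M S]
  22. access T: MISS, evict M. Cache (LRU->MRU): [S T]
  23. access S: HIT. Cache (LRU->MRU): [T S]
  24. access T: HIT. Cache (LRU->MRU): [S T]
  25. access K: MISS, evict S. Cache (LRU->MRU): [T K]
  26. access S: MISS, evict T. Cache (LRU->MRU): [K S]
  27. access K: HIT. Cache (LRU->MRU): [S K]
  28. access M: MISS, evict S. Cache (LRU->MRU): [K M]
  29. access M: HIT. Cache (LRU->MRU): [K M]
  30. access K: HIT. Cache (LRU->MRU): [M K]
  31. access T: MISS, evict M. Cache (LRU->MRU): [K T]
  32. access T: HIT. Cache (LRU->MRU): [K T]
Total: 19 hits, 13 misses, 11 evictions

Answer: K T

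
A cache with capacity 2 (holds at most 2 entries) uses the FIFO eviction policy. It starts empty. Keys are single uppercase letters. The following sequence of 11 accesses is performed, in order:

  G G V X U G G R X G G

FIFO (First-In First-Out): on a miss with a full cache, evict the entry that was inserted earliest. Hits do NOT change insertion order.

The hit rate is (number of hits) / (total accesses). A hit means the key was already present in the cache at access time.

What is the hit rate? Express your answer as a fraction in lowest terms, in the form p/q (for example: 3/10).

Answer: 3/11

Derivation:
FIFO simulation (capacity=2):
  1. access G: MISS. Cache (old->new): [G]
  2. access G: HIT. Cache (old->new): [G]
  3. access V: MISS. Cache (old->new): [G V]
  4. access X: MISS, evict G. Cache (old->new): [V X]
  5. access U: MISS, evict V. Cache (old->new): [X U]
  6. access G: MISS, evict X. Cache (old->new): [U G]
  7. access G: HIT. Cache (old->new): [U G]
  8. access R: MISS, evict U. Cache (old->new): [G R]
  9. access X: MISS, evict G. Cache (old->new): [R X]
  10. access G: MISS, evict R. Cache (old->new): [X G]
  11. access G: HIT. Cache (old->new): [X G]
Total: 3 hits, 8 misses, 6 evictions

Hit rate = 3/11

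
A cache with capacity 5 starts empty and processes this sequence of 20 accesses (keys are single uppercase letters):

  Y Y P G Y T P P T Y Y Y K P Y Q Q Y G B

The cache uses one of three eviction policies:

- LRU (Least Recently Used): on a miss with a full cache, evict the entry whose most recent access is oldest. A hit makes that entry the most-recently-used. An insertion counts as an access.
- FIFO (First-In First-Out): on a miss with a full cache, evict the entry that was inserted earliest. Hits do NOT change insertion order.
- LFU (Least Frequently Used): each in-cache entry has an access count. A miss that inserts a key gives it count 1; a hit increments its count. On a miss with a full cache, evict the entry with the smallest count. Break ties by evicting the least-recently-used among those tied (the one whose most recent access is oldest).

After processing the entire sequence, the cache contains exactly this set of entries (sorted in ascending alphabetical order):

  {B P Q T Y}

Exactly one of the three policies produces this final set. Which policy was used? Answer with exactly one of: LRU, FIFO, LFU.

Simulating under each policy and comparing final sets:
  LRU: final set = {B G P Q Y} -> differs
  FIFO: final set = {B K Q T Y} -> differs
  LFU: final set = {B P Q T Y} -> MATCHES target
Only LFU produces the target set.

Answer: LFU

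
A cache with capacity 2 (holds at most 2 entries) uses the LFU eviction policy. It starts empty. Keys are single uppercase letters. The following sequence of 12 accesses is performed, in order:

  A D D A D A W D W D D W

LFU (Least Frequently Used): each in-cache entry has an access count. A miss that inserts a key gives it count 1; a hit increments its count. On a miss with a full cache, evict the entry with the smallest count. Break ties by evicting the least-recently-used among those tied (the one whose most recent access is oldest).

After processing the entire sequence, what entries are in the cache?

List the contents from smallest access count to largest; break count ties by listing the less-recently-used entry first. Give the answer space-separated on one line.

LFU simulation (capacity=2):
  1. access A: MISS. Cache: [A(c=1)]
  2. access D: MISS. Cache: [A(c=1) D(c=1)]
  3. access D: HIT, count now 2. Cache: [A(c=1) D(c=2)]
  4. access A: HIT, count now 2. Cache: [D(c=2) A(c=2)]
  5. access D: HIT, count now 3. Cache: [A(c=2) D(c=3)]
  6. access A: HIT, count now 3. Cache: [D(c=3) A(c=3)]
  7. access W: MISS, evict D(c=3). Cache: [W(c=1) A(c=3)]
  8. access D: MISS, evict W(c=1). Cache: [D(c=1) A(c=3)]
  9. access W: MISS, evict D(c=1). Cache: [W(c=1) A(c=3)]
  10. access D: MISS, evict W(c=1). Cache: [D(c=1) A(c=3)]
  11. access D: HIT, count now 2. Cache: [D(c=2) A(c=3)]
  12. access W: MISS, evict D(c=2). Cache: [W(c=1) A(c=3)]
Total: 5 hits, 7 misses, 5 evictions

Answer: W A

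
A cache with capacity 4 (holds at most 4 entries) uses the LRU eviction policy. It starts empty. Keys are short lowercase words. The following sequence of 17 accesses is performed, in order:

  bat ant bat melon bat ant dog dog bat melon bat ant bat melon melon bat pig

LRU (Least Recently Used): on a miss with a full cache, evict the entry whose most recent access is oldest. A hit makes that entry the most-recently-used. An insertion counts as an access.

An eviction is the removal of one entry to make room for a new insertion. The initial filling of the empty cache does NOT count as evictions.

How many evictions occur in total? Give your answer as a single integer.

LRU simulation (capacity=4):
  1. access bat: MISS. Cache (LRU->MRU): [bat]
  2. access ant: MISS. Cache (LRU->MRU): [bat ant]
  3. access bat: HIT. Cache (LRU->MRU): [ant bat]
  4. access melon: MISS. Cache (LRU->MRU): [ant bat melon]
  5. access bat: HIT. Cache (LRU->MRU): [ant melon bat]
  6. access ant: HIT. Cache (LRU->MRU): [melon bat ant]
  7. access dog: MISS. Cache (LRU->MRU): [melon bat ant dog]
  8. access dog: HIT. Cache (LRU->MRU): [melon bat ant dog]
  9. access bat: HIT. Cache (LRU->MRU): [melon ant dog bat]
  10. access melon: HIT. Cache (LRU->MRU): [ant dog bat melon]
  11. access bat: HIT. Cache (LRU->MRU): [ant dog melon bat]
  12. access ant: HIT. Cache (LRU->MRU): [dog melon bat ant]
  13. access bat: HIT. Cache (LRU->MRU): [dog melon ant bat]
  14. access melon: HIT. Cache (LRU->MRU): [dog ant bat melon]
  15. access melon: HIT. Cache (LRU->MRU): [dog ant bat melon]
  16. access bat: HIT. Cache (LRU->MRU): [dog ant melon bat]
  17. access pig: MISS, evict dog. Cache (LRU->MRU): [ant melon bat pig]
Total: 12 hits, 5 misses, 1 evictions

Answer: 1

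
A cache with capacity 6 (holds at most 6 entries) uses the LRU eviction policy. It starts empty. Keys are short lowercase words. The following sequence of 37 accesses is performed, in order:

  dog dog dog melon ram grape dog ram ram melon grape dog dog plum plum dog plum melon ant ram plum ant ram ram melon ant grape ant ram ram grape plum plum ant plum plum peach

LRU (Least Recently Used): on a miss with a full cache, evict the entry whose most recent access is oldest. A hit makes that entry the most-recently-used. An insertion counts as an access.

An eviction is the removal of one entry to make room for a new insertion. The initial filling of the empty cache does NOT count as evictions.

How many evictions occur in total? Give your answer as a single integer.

LRU simulation (capacity=6):
  1. access dog: MISS. Cache (LRU->MRU): [dog]
  2. access dog: HIT. Cache (LRU->MRU): [dog]
  3. access dog: HIT. Cache (LRU->MRU): [dog]
  4. access melon: MISS. Cache (LRU->MRU): [dog melon]
  5. access ram: MISS. Cache (LRU->MRU): [dog melon ram]
  6. access grape: MISS. Cache (LRU->MRU): [dog melon ram grape]
  7. access dog: HIT. Cache (LRU->MRU): [melon ram grape dog]
  8. access ram: HIT. Cache (LRU->MRU): [melon grape dog ram]
  9. access ram: HIT. Cache (LRU->MRU): [melon grape dog ram]
  10. access melon: HIT. Cache (LRU->MRU): [grape dog ram melon]
  11. access grape: HIT. Cache (LRU->MRU): [dog ram melon grape]
  12. access dog: HIT. Cache (LRU->MRU): [ram melon grape dog]
  13. access dog: HIT. Cache (LRU->MRU): [ram melon grape dog]
  14. access plum: MISS. Cache (LRU->MRU): [ram melon grape dog plum]
  15. access plum: HIT. Cache (LRU->MRU): [ram melon grape dog plum]
  16. access dog: HIT. Cache (LRU->MRU): [ram melon grape plum dog]
  17. access plum: HIT. Cache (LRU->MRU): [ram melon grape dog plum]
  18. access melon: HIT. Cache (LRU->MRU): [ram grape dog plum melon]
  19. access ant: MISS. Cache (LRU->MRU): [ram grape dog plum melon ant]
  20. access ram: HIT. Cache (LRU->MRU): [grape dog plum melon ant ram]
  21. access plum: HIT. Cache (LRU->MRU): [grape dog melon ant ram plum]
  22. access ant: HIT. Cache (LRU->MRU): [grape dog melon ram plum ant]
  23. access ram: HIT. Cache (LRU->MRU): [grape dog melon plum ant ram]
  24. access ram: HIT. Cache (LRU->MRU): [grape dog melon plum ant ram]
  25. access melon: HIT. Cache (LRU->MRU): [grape dog plum ant ram melon]
  26. access ant: HIT. Cache (LRU->MRU): [grape dog plum ram melon ant]
  27. access grape: HIT. Cache (LRU->MRU): [dog plum ram melon ant grape]
  28. access ant: HIT. Cache (LRU->MRU): [dog plum ram melon grape ant]
  29. access ram: HIT. Cache (LRU->MRU): [dog plum melon grape ant ram]
  30. access ram: HIT. Cache (LRU->MRU): [dog plum melon grape ant ram]
  31. access grape: HIT. Cache (LRU->MRU): [dog plum melon ant ram grape]
  32. access plum: HIT. Cache (LRU->MRU): [dog melon ant ram grape plum]
  33. access plum: HIT. Cache (LRU->MRU): [dog melon ant ram grape plum]
  34. access ant: HIT. Cache (LRU->MRU): [dog melon ram grape plum ant]
  35. access plum: HIT. Cache (LRU->MRU): [dog melon ram grape ant plum]
  36. access plum: HIT. Cache (LRU->MRU): [dog melon ram grape ant plum]
  37. access peach: MISS, evict dog. Cache (LRU->MRU): [melon ram grape ant plum peach]
Total: 30 hits, 7 misses, 1 evictions

Answer: 1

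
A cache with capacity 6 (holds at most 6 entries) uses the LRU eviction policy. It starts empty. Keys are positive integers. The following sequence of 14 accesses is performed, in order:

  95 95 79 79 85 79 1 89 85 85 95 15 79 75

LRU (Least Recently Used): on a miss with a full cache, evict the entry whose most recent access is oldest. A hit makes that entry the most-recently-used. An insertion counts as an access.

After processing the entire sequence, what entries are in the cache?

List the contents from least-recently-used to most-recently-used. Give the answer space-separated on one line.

LRU simulation (capacity=6):
  1. access 95: MISS. Cache (LRU->MRU): [95]
  2. access 95: HIT. Cache (LRU->MRU): [95]
  3. access 79: MISS. Cache (LRU->MRU): [95 79]
  4. access 79: HIT. Cache (LRU->MRU): [95 79]
  5. access 85: MISS. Cache (LRU->MRU): [95 79 85]
  6. access 79: HIT. Cache (LRU->MRU): [95 85 79]
  7. access 1: MISS. Cache (LRU->MRU): [95 85 79 1]
  8. access 89: MISS. Cache (LRU->MRU): [95 85 79 1 89]
  9. access 85: HIT. Cache (LRU->MRU): [95 79 1 89 85]
  10. access 85: HIT. Cache (LRU->MRU): [95 79 1 89 85]
  11. access 95: HIT. Cache (LRU->MRU): [79 1 89 85 95]
  12. access 15: MISS. Cache (LRU->MRU): [79 1 89 85 95 15]
  13. access 79: HIT. Cache (LRU->MRU): [1 89 85 95 15 79]
  14. access 75: MISS, evict 1. Cache (LRU->MRU): [89 85 95 15 79 75]
Total: 7 hits, 7 misses, 1 evictions

Answer: 89 85 95 15 79 75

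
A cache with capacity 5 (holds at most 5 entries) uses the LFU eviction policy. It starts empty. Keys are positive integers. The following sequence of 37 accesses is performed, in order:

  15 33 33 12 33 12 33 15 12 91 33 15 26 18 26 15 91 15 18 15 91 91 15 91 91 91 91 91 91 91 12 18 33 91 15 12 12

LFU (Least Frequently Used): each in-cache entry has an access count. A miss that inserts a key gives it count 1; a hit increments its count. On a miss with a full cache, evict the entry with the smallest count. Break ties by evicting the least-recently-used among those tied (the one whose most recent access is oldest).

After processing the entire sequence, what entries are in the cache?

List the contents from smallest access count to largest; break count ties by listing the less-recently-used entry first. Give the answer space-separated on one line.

LFU simulation (capacity=5):
  1. access 15: MISS. Cache: [15(c=1)]
  2. access 33: MISS. Cache: [15(c=1) 33(c=1)]
  3. access 33: HIT, count now 2. Cache: [15(c=1) 33(c=2)]
  4. access 12: MISS. Cache: [15(c=1) 12(c=1) 33(c=2)]
  5. access 33: HIT, count now 3. Cache: [15(c=1) 12(c=1) 33(c=3)]
  6. access 12: HIT, count now 2. Cache: [15(c=1) 12(c=2) 33(c=3)]
  7. access 33: HIT, count now 4. Cache: [15(c=1) 12(c=2) 33(c=4)]
  8. access 15: HIT, count now 2. Cache: [12(c=2) 15(c=2) 33(c=4)]
  9. access 12: HIT, count now 3. Cache: [15(c=2) 12(c=3) 33(c=4)]
  10. access 91: MISS. Cache: [91(c=1) 15(c=2) 12(c=3) 33(c=4)]
  11. access 33: HIT, count now 5. Cache: [91(c=1) 15(c=2) 12(c=3) 33(c=5)]
  12. access 15: HIT, count now 3. Cache: [91(c=1) 12(c=3) 15(c=3) 33(c=5)]
  13. access 26: MISS. Cache: [91(c=1) 26(c=1) 12(c=3) 15(c=3) 33(c=5)]
  14. access 18: MISS, evict 91(c=1). Cache: [26(c=1) 18(c=1) 12(c=3) 15(c=3) 33(c=5)]
  15. access 26: HIT, count now 2. Cache: [18(c=1) 26(c=2) 12(c=3) 15(c=3) 33(c=5)]
  16. access 15: HIT, count now 4. Cache: [18(c=1) 26(c=2) 12(c=3) 15(c=4) 33(c=5)]
  17. access 91: MISS, evict 18(c=1). Cache: [91(c=1) 26(c=2) 12(c=3) 15(c=4) 33(c=5)]
  18. access 15: HIT, count now 5. Cache: [91(c=1) 26(c=2) 12(c=3) 33(c=5) 15(c=5)]
  19. access 18: MISS, evict 91(c=1). Cache: [18(c=1) 26(c=2) 12(c=3) 33(c=5) 15(c=5)]
  20. access 15: HIT, count now 6. Cache: [18(c=1) 26(c=2) 12(c=3) 33(c=5) 15(c=6)]
  21. access 91: MISS, evict 18(c=1). Cache: [91(c=1) 26(c=2) 12(c=3) 33(c=5) 15(c=6)]
  22. access 91: HIT, count now 2. Cache: [26(c=2) 91(c=2) 12(c=3) 33(c=5) 15(c=6)]
  23. access 15: HIT, count now 7. Cache: [26(c=2) 91(c=2) 12(c=3) 33(c=5) 15(c=7)]
  24. access 91: HIT, count now 3. Cache: [26(c=2) 12(c=3) 91(c=3) 33(c=5) 15(c=7)]
  25. access 91: HIT, count now 4. Cache: [26(c=2) 12(c=3) 91(c=4) 33(c=5) 15(c=7)]
  26. access 91: HIT, count now 5. Cache: [26(c=2) 12(c=3) 33(c=5) 91(c=5) 15(c=7)]
  27. access 91: HIT, count now 6. Cache: [26(c=2) 12(c=3) 33(c=5) 91(c=6) 15(c=7)]
  28. access 91: HIT, count now 7. Cache: [26(c=2) 12(c=3) 33(c=5) 15(c=7) 91(c=7)]
  29. access 91: HIT, count now 8. Cache: [26(c=2) 12(c=3) 33(c=5) 15(c=7) 91(c=8)]
  30. access 91: HIT, count now 9. Cache: [26(c=2) 12(c=3) 33(c=5) 15(c=7) 91(c=9)]
  31. access 12: HIT, count now 4. Cache: [26(c=2) 12(c=4) 33(c=5) 15(c=7) 91(c=9)]
  32. access 18: MISS, evict 26(c=2). Cache: [18(c=1) 12(c=4) 33(c=5) 15(c=7) 91(c=9)]
  33. access 33: HIT, count now 6. Cache: [18(c=1) 12(c=4) 33(c=6) 15(c=7) 91(c=9)]
  34. access 91: HIT, count now 10. Cache: [18(c=1) 12(c=4) 33(c=6) 15(c=7) 91(c=10)]
  35. access 15: HIT, count now 8. Cache: [18(c=1) 12(c=4) 33(c=6) 15(c=8) 91(c=10)]
  36. access 12: HIT, count now 5. Cache: [18(c=1) 12(c=5) 33(c=6) 15(c=8) 91(c=10)]
  37. access 12: HIT, count now 6. Cache: [18(c=1) 33(c=6) 12(c=6) 15(c=8) 91(c=10)]
Total: 27 hits, 10 misses, 5 evictions

Answer: 18 33 12 15 91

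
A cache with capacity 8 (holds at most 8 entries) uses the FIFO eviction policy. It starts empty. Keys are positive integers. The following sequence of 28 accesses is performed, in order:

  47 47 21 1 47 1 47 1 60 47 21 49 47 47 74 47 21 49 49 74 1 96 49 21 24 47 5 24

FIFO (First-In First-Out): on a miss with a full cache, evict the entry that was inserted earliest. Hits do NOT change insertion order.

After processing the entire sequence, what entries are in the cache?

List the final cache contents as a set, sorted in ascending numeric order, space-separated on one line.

FIFO simulation (capacity=8):
  1. access 47: MISS. Cache (old->new): [47]
  2. access 47: HIT. Cache (old->new): [47]
  3. access 21: MISS. Cache (old->new): [47 21]
  4. access 1: MISS. Cache (old->new): [47 21 1]
  5. access 47: HIT. Cache (old->new): [47 21 1]
  6. access 1: HIT. Cache (old->new): [47 21 1]
  7. access 47: HIT. Cache (old->new): [47 21 1]
  8. access 1: HIT. Cache (old->new): [47 21 1]
  9. access 60: MISS. Cache (old->new): [47 21 1 60]
  10. access 47: HIT. Cache (old->new): [47 21 1 60]
  11. access 21: HIT. Cache (old->new): [47 21 1 60]
  12. access 49: MISS. Cache (old->new): [47 21 1 60 49]
  13. access 47: HIT. Cache (old->new): [47 21 1 60 49]
  14. access 47: HIT. Cache (old->new): [47 21 1 60 49]
  15. access 74: MISS. Cache (old->new): [47 21 1 60 49 74]
  16. access 47: HIT. Cache (old->new): [47 21 1 60 49 74]
  17. access 21: HIT. Cache (old->new): [47 21 1 60 49 74]
  18. access 49: HIT. Cache (old->new): [47 21 1 60 49 74]
  19. access 49: HIT. Cache (old->new): [47 21 1 60 49 74]
  20. access 74: HIT. Cache (old->new): [47 21 1 60 49 74]
  21. access 1: HIT. Cache (old->new): [47 21 1 60 49 74]
  22. access 96: MISS. Cache (old->new): [47 21 1 60 49 74 96]
  23. access 49: HIT. Cache (old->new): [47 21 1 60 49 74 96]
  24. access 21: HIT. Cache (old->new): [47 21 1 60 49 74 96]
  25. access 24: MISS. Cache (old->new): [47 21 1 60 49 74 96 24]
  26. access 47: HIT. Cache (old->new): [47 21 1 60 49 74 96 24]
  27. access 5: MISS, evict 47. Cache (old->new): [21 1 60 49 74 96 24 5]
  28. access 24: HIT. Cache (old->new): [21 1 60 49 74 96 24 5]
Total: 19 hits, 9 misses, 1 evictions

Answer: 1 5 21 24 49 60 74 96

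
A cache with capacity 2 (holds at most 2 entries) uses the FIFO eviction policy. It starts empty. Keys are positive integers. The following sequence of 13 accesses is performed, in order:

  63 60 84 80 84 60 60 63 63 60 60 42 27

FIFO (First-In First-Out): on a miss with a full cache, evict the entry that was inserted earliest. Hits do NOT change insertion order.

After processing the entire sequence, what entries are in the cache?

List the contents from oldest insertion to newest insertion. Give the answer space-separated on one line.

FIFO simulation (capacity=2):
  1. access 63: MISS. Cache (old->new): [63]
  2. access 60: MISS. Cache (old->new): [63 60]
  3. access 84: MISS, evict 63. Cache (old->new): [60 84]
  4. access 80: MISS, evict 60. Cache (old->new): [84 80]
  5. access 84: HIT. Cache (old->new): [84 80]
  6. access 60: MISS, evict 84. Cache (old->new): [80 60]
  7. access 60: HIT. Cache (old->new): [80 60]
  8. access 63: MISS, evict 80. Cache (old->new): [60 63]
  9. access 63: HIT. Cache (old->new): [60 63]
  10. access 60: HIT. Cache (old->new): [60 63]
  11. access 60: HIT. Cache (old->new): [60 63]
  12. access 42: MISS, evict 60. Cache (old->new): [63 42]
  13. access 27: MISS, evict 63. Cache (old->new): [42 27]
Total: 5 hits, 8 misses, 6 evictions

Answer: 42 27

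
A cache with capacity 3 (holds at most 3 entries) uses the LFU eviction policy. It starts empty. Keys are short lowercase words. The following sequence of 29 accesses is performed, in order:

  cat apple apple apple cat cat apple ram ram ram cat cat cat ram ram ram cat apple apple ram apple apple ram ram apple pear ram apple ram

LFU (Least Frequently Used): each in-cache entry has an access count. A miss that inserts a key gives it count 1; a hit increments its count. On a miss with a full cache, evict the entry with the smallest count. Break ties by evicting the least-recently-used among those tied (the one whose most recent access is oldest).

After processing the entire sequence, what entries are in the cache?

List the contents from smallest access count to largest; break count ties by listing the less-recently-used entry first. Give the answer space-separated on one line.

Answer: pear apple ram

Derivation:
LFU simulation (capacity=3):
  1. access cat: MISS. Cache: [cat(c=1)]
  2. access apple: MISS. Cache: [cat(c=1) apple(c=1)]
  3. access apple: HIT, count now 2. Cache: [cat(c=1) apple(c=2)]
  4. access apple: HIT, count now 3. Cache: [cat(c=1) apple(c=3)]
  5. access cat: HIT, count now 2. Cache: [cat(c=2) apple(c=3)]
  6. access cat: HIT, count now 3. Cache: [apple(c=3) cat(c=3)]
  7. access apple: HIT, count now 4. Cache: [cat(c=3) apple(c=4)]
  8. access ram: MISS. Cache: [ram(c=1) cat(c=3) apple(c=4)]
  9. access ram: HIT, count now 2. Cache: [ram(c=2) cat(c=3) apple(c=4)]
  10. access ram: HIT, count now 3. Cache: [cat(c=3) ram(c=3) apple(c=4)]
  11. access cat: HIT, count now 4. Cache: [ram(c=3) apple(c=4) cat(c=4)]
  12. access cat: HIT, count now 5. Cache: [ram(c=3) apple(c=4) cat(c=5)]
  13. access cat: HIT, count now 6. Cache: [ram(c=3) apple(c=4) cat(c=6)]
  14. access ram: HIT, count now 4. Cache: [apple(c=4) ram(c=4) cat(c=6)]
  15. access ram: HIT, count now 5. Cache: [apple(c=4) ram(c=5) cat(c=6)]
  16. access ram: HIT, count now 6. Cache: [apple(c=4) cat(c=6) ram(c=6)]
  17. access cat: HIT, count now 7. Cache: [apple(c=4) ram(c=6) cat(c=7)]
  18. access apple: HIT, count now 5. Cache: [apple(c=5) ram(c=6) cat(c=7)]
  19. access apple: HIT, count now 6. Cache: [ram(c=6) apple(c=6) cat(c=7)]
  20. access ram: HIT, count now 7. Cache: [apple(c=6) cat(c=7) ram(c=7)]
  21. access apple: HIT, count now 7. Cache: [cat(c=7) ram(c=7) apple(c=7)]
  22. access apple: HIT, count now 8. Cache: [cat(c=7) ram(c=7) apple(c=8)]
  23. access ram: HIT, count now 8. Cache: [cat(c=7) apple(c=8) ram(c=8)]
  24. access ram: HIT, count now 9. Cache: [cat(c=7) apple(c=8) ram(c=9)]
  25. access apple: HIT, count now 9. Cache: [cat(c=7) ram(c=9) apple(c=9)]
  26. access pear: MISS, evict cat(c=7). Cache: [pear(c=1) ram(c=9) apple(c=9)]
  27. access ram: HIT, count now 10. Cache: [pear(c=1) apple(c=9) ram(c=10)]
  28. access apple: HIT, count now 10. Cache: [pear(c=1) ram(c=10) apple(c=10)]
  29. access ram: HIT, count now 11. Cache: [pear(c=1) apple(c=10) ram(c=11)]
Total: 25 hits, 4 misses, 1 evictions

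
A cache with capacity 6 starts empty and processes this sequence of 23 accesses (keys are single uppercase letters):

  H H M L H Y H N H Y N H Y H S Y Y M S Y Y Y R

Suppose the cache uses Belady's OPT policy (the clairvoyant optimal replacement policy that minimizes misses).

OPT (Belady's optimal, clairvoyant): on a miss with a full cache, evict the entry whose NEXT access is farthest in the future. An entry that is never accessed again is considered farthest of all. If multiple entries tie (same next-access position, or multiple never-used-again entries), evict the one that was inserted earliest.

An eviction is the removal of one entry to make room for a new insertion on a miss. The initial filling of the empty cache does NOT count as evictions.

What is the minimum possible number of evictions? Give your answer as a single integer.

Answer: 1

Derivation:
OPT (Belady) simulation (capacity=6):
  1. access H: MISS. Cache: [H]
  2. access H: HIT. Next use of H: step 5. Cache: [H]
  3. access M: MISS. Cache: [H M]
  4. access L: MISS. Cache: [H M L]
  5. access H: HIT. Next use of H: step 7. Cache: [H M L]
  6. access Y: MISS. Cache: [H M L Y]
  7. access H: HIT. Next use of H: step 9. Cache: [H M L Y]
  8. access N: MISS. Cache: [H M L Y N]
  9. access H: HIT. Next use of H: step 12. Cache: [H M L Y N]
  10. access Y: HIT. Next use of Y: step 13. Cache: [H M L Y N]
  11. access N: HIT. Next use of N: never. Cache: [H M L Y N]
  12. access H: HIT. Next use of H: step 14. Cache: [H M L Y N]
  13. access Y: HIT. Next use of Y: step 16. Cache: [H M L Y N]
  14. access H: HIT. Next use of H: never. Cache: [H M L Y N]
  15. access S: MISS. Cache: [H M L Y N S]
  16. access Y: HIT. Next use of Y: step 17. Cache: [H M L Y N S]
  17. access Y: HIT. Next use of Y: step 20. Cache: [H M L Y N S]
  18. access M: HIT. Next use of M: never. Cache: [H M L Y N S]
  19. access S: HIT. Next use of S: never. Cache: [H M L Y N S]
  20. access Y: HIT. Next use of Y: step 21. Cache: [H M L Y N S]
  21. access Y: HIT. Next use of Y: step 22. Cache: [H M L Y N S]
  22. access Y: HIT. Next use of Y: never. Cache: [H M L Y N S]
  23. access R: MISS, evict H (next use: never). Cache: [M L Y N S R]
Total: 16 hits, 7 misses, 1 evictions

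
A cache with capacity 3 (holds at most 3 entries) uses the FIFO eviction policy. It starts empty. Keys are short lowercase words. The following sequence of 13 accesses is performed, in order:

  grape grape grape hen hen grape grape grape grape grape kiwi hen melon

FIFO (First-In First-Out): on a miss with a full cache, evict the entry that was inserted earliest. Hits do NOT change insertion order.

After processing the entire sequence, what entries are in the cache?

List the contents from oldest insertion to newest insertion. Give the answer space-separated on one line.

FIFO simulation (capacity=3):
  1. access grape: MISS. Cache (old->new): [grape]
  2. access grape: HIT. Cache (old->new): [grape]
  3. access grape: HIT. Cache (old->new): [grape]
  4. access hen: MISS. Cache (old->new): [grape hen]
  5. access hen: HIT. Cache (old->new): [grape hen]
  6. access grape: HIT. Cache (old->new): [grape hen]
  7. access grape: HIT. Cache (old->new): [grape hen]
  8. access grape: HIT. Cache (old->new): [grape hen]
  9. access grape: HIT. Cache (old->new): [grape hen]
  10. access grape: HIT. Cache (old->new): [grape hen]
  11. access kiwi: MISS. Cache (old->new): [grape hen kiwi]
  12. access hen: HIT. Cache (old->new): [grape hen kiwi]
  13. access melon: MISS, evict grape. Cache (old->new): [hen kiwi melon]
Total: 9 hits, 4 misses, 1 evictions

Answer: hen kiwi melon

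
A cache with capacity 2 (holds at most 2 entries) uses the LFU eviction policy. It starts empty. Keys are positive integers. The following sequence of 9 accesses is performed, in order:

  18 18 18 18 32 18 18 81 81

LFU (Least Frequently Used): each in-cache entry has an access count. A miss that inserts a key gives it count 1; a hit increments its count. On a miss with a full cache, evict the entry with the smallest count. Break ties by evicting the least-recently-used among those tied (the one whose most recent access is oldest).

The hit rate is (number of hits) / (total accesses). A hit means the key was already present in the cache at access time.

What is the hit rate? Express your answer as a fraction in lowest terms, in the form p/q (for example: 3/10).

Answer: 2/3

Derivation:
LFU simulation (capacity=2):
  1. access 18: MISS. Cache: [18(c=1)]
  2. access 18: HIT, count now 2. Cache: [18(c=2)]
  3. access 18: HIT, count now 3. Cache: [18(c=3)]
  4. access 18: HIT, count now 4. Cache: [18(c=4)]
  5. access 32: MISS. Cache: [32(c=1) 18(c=4)]
  6. access 18: HIT, count now 5. Cache: [32(c=1) 18(c=5)]
  7. access 18: HIT, count now 6. Cache: [32(c=1) 18(c=6)]
  8. access 81: MISS, evict 32(c=1). Cache: [81(c=1) 18(c=6)]
  9. access 81: HIT, count now 2. Cache: [81(c=2) 18(c=6)]
Total: 6 hits, 3 misses, 1 evictions

Hit rate = 6/9 = 2/3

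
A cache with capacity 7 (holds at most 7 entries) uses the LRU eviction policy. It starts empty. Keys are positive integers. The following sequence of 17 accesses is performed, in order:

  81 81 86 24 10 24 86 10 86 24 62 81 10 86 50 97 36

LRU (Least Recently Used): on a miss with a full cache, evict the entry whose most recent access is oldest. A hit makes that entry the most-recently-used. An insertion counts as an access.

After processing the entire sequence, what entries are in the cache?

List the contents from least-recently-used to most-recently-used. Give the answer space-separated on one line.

Answer: 62 81 10 86 50 97 36

Derivation:
LRU simulation (capacity=7):
  1. access 81: MISS. Cache (LRU->MRU): [81]
  2. access 81: HIT. Cache (LRU->MRU): [81]
  3. access 86: MISS. Cache (LRU->MRU): [81 86]
  4. access 24: MISS. Cache (LRU->MRU): [81 86 24]
  5. access 10: MISS. Cache (LRU->MRU): [81 86 24 10]
  6. access 24: HIT. Cache (LRU->MRU): [81 86 10 24]
  7. access 86: HIT. Cache (LRU->MRU): [81 10 24 86]
  8. access 10: HIT. Cache (LRU->MRU): [81 24 86 10]
  9. access 86: HIT. Cache (LRU->MRU): [81 24 10 86]
  10. access 24: HIT. Cache (LRU->MRU): [81 10 86 24]
  11. access 62: MISS. Cache (LRU->MRU): [81 10 86 24 62]
  12. access 81: HIT. Cache (LRU->MRU): [10 86 24 62 81]
  13. access 10: HIT. Cache (LRU->MRU): [86 24 62 81 10]
  14. access 86: HIT. Cache (LRU->MRU): [24 62 81 10 86]
  15. access 50: MISS. Cache (LRU->MRU): [24 62 81 10 86 50]
  16. access 97: MISS. Cache (LRU->MRU): [24 62 81 10 86 50 97]
  17. access 36: MISS, evict 24. Cache (LRU->MRU): [62 81 10 86 50 97 36]
Total: 9 hits, 8 misses, 1 evictions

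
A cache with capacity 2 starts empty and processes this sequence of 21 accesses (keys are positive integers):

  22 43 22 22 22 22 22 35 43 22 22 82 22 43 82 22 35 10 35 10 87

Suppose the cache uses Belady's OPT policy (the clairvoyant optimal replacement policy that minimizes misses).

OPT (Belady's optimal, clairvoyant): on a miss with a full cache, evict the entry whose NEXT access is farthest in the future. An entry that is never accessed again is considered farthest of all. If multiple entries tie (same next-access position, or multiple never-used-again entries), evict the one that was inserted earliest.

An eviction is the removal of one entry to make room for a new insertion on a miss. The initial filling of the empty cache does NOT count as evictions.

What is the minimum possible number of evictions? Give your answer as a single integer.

OPT (Belady) simulation (capacity=2):
  1. access 22: MISS. Cache: [22]
  2. access 43: MISS. Cache: [22 43]
  3. access 22: HIT. Next use of 22: step 4. Cache: [22 43]
  4. access 22: HIT. Next use of 22: step 5. Cache: [22 43]
  5. access 22: HIT. Next use of 22: step 6. Cache: [22 43]
  6. access 22: HIT. Next use of 22: step 7. Cache: [22 43]
  7. access 22: HIT. Next use of 22: step 10. Cache: [22 43]
  8. access 35: MISS, evict 22 (next use: step 10). Cache: [43 35]
  9. access 43: HIT. Next use of 43: step 14. Cache: [43 35]
  10. access 22: MISS, evict 35 (next use: step 17). Cache: [43 22]
  11. access 22: HIT. Next use of 22: step 13. Cache: [43 22]
  12. access 82: MISS, evict 43 (next use: step 14). Cache: [22 82]
  13. access 22: HIT. Next use of 22: step 16. Cache: [22 82]
  14. access 43: MISS, evict 22 (next use: step 16). Cache: [82 43]
  15. access 82: HIT. Next use of 82: never. Cache: [82 43]
  16. access 22: MISS, evict 82 (next use: never). Cache: [43 22]
  17. access 35: MISS, evict 43 (next use: never). Cache: [22 35]
  18. access 10: MISS, evict 22 (next use: never). Cache: [35 10]
  19. access 35: HIT. Next use of 35: never. Cache: [35 10]
  20. access 10: HIT. Next use of 10: never. Cache: [35 10]
  21. access 87: MISS, evict 35 (next use: never). Cache: [10 87]
Total: 11 hits, 10 misses, 8 evictions

Answer: 8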